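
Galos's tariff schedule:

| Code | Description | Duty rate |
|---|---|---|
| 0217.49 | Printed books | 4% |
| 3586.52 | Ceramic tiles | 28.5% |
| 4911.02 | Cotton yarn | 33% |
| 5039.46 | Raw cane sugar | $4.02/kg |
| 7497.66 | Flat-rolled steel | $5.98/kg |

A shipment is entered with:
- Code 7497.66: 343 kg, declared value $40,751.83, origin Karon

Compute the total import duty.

$2,051.14

Line 1 (7497.66, Karon, 343 kg, $40,751.83):
Base rate for 7497.66 is $5.98/kg.
Duty = 343 × $5.98 = $2,051.14.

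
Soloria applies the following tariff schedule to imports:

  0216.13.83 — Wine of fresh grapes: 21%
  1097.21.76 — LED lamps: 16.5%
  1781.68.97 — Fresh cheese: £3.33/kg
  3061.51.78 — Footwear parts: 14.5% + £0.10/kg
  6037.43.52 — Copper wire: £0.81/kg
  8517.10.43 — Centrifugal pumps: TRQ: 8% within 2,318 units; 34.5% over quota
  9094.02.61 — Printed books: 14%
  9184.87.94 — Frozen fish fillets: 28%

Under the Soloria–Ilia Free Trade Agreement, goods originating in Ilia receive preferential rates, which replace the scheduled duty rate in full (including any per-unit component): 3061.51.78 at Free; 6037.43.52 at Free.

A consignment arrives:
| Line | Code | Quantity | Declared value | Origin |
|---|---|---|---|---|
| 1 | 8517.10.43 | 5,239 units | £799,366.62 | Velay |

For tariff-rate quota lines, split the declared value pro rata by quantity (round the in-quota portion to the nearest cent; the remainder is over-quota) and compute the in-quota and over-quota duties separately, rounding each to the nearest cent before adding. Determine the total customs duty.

Line 1 (8517.10.43, Velay, 5,239 units, £799,366.62):
Code 8517.10.43 is under a tariff-rate quota (threshold 2,318 units). In-quota: 2,318 units at 8%; over-quota: 2,921 units at 34.5%.
Pro-rata value split: in-quota = £799,366.62 × 2,318/5,239 = £353,680.44; over-quota = £799,366.62 − £353,680.44 = £445,686.18.
In-quota duty = £353,680.44 × 8% = £28,294.44. Over-quota duty = £445,686.18 × 34.5% = £153,761.73.
Line duty = £28,294.44 + £153,761.73 = £182,056.17.

£182,056.17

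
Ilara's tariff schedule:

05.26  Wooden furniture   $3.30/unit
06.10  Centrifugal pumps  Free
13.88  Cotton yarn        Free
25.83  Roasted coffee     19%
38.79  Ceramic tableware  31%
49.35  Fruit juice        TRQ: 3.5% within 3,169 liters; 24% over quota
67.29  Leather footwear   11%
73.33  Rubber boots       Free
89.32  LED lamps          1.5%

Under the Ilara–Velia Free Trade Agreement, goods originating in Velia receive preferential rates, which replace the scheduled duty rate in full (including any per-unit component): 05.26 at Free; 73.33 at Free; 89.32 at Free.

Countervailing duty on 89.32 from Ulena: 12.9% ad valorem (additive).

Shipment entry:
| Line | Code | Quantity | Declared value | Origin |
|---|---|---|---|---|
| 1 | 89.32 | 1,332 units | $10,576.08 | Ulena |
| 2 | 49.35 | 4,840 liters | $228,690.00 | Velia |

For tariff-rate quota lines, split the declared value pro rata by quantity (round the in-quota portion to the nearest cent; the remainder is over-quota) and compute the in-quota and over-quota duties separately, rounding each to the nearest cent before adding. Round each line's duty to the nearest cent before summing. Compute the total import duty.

Line 1 (89.32, Ulena, 1,332 units, $10,576.08):
Base rate for 89.32 is 1.5%.
89.32 has an FTA preferential rate, but origin Ulena is not Velia; base rate stands.
Additional duty on 89.32 from Ulena: +12.9%. Applied ad valorem rate: 1.5% + 12.9% = 14.4%.
Duty = $10,576.08 × 14.4% = $1,522.96.
Line 2 (49.35, Velia, 4,840 liters, $228,690.00):
Code 49.35 is under a tariff-rate quota (threshold 3,169 liters). In-quota: 3,169 liters at 3.5%; over-quota: 1,671 liters at 24%.
Pro-rata value split: in-quota = $228,690.00 × 3,169/4,840 = $149,735.25; over-quota = $228,690.00 − $149,735.25 = $78,954.75.
In-quota duty = $149,735.25 × 3.5% = $5,240.73. Over-quota duty = $78,954.75 × 24% = $18,949.14.
Line duty = $5,240.73 + $18,949.14 = $24,189.87.
Total = $1,522.96 + $24,189.87 = $25,712.83.

$25,712.83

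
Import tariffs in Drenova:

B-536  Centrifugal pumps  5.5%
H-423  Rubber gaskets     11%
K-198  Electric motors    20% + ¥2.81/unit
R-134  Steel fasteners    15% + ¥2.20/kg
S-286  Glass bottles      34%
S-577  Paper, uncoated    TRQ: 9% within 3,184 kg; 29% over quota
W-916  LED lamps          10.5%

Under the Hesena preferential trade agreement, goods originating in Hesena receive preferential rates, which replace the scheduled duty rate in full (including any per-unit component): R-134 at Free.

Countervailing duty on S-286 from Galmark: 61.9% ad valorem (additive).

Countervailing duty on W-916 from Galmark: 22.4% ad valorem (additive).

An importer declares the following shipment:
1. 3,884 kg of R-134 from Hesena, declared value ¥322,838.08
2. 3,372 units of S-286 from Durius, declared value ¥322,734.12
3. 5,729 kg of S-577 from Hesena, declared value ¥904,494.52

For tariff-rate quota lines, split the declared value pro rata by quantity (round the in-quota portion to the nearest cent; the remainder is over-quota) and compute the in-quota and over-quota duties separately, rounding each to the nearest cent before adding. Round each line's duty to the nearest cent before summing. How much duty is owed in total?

Line 1 (R-134, Hesena, 3,884 kg, ¥322,838.08):
Base rate for R-134 is 15% + ¥2.20/kg.
Origin Hesena qualifies under the Drenova–Hesena agreement and R-134 is covered: preferential rate Free applies instead.
Duty = ¥322,838.08 × 0% = ¥0.00.
Line 2 (S-286, Durius, 3,372 units, ¥322,734.12):
Base rate for S-286 is 34%.
The additional-duty order on S-286 targets Galmark, not Durius; it does not apply.
Duty = ¥322,734.12 × 34% = ¥109,729.60.
Line 3 (S-577, Hesena, 5,729 kg, ¥904,494.52):
Code S-577 is under a tariff-rate quota (threshold 3,184 kg). In-quota: 3,184 kg at 9%; over-quota: 2,545 kg at 29%.
Pro-rata value split: in-quota = ¥904,494.52 × 3,184/5,729 = ¥502,689.92; over-quota = ¥904,494.52 − ¥502,689.92 = ¥401,804.60.
In-quota duty = ¥502,689.92 × 9% = ¥45,242.09. Over-quota duty = ¥401,804.60 × 29% = ¥116,523.33.
Line duty = ¥45,242.09 + ¥116,523.33 = ¥161,765.42.
Total = ¥0.00 + ¥109,729.60 + ¥161,765.42 = ¥271,495.02.

¥271,495.02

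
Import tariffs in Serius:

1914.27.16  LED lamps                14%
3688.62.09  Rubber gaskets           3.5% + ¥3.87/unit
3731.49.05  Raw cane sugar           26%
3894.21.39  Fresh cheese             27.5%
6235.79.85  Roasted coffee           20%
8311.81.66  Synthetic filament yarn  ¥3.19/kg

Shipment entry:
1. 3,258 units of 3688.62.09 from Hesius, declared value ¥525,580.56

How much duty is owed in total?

Line 1 (3688.62.09, Hesius, 3,258 units, ¥525,580.56):
Base rate for 3688.62.09 is 3.5% + ¥3.87/unit.
Duty = ¥525,580.56 × 3.5% + 3,258 × ¥3.87 = ¥31,003.78.

¥31,003.78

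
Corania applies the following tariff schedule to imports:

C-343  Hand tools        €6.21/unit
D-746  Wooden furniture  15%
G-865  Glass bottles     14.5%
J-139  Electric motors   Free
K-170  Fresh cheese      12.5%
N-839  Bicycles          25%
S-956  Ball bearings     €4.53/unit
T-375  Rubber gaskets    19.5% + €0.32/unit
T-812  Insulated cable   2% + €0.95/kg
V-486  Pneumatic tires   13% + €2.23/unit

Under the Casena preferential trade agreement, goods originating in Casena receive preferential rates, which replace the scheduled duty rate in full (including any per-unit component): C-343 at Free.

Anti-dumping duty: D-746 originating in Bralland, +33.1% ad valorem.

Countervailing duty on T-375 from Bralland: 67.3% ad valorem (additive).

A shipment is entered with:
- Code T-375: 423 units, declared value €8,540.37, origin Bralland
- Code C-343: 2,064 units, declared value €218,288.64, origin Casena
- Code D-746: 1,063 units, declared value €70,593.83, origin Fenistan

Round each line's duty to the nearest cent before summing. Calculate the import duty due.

Line 1 (T-375, Bralland, 423 units, €8,540.37):
Base rate for T-375 is 19.5% + €0.32/unit.
Additional duty on T-375 from Bralland: +67.3%. Applied ad valorem rate: 19.5% + 67.3% = 86.8%.
Duty = €8,540.37 × 86.8% + 423 × €0.32 = €7,548.40.
Line 2 (C-343, Casena, 2,064 units, €218,288.64):
Base rate for C-343 is €6.21/unit.
Origin Casena qualifies under the Corania–Casena agreement and C-343 is covered: preferential rate Free applies instead.
Duty = €218,288.64 × 0% = €0.00.
Line 3 (D-746, Fenistan, 1,063 units, €70,593.83):
Base rate for D-746 is 15%.
The additional-duty order on D-746 targets Bralland, not Fenistan; it does not apply.
Duty = €70,593.83 × 15% = €10,589.07.
Total = €7,548.40 + €0.00 + €10,589.07 = €18,137.47.

€18,137.47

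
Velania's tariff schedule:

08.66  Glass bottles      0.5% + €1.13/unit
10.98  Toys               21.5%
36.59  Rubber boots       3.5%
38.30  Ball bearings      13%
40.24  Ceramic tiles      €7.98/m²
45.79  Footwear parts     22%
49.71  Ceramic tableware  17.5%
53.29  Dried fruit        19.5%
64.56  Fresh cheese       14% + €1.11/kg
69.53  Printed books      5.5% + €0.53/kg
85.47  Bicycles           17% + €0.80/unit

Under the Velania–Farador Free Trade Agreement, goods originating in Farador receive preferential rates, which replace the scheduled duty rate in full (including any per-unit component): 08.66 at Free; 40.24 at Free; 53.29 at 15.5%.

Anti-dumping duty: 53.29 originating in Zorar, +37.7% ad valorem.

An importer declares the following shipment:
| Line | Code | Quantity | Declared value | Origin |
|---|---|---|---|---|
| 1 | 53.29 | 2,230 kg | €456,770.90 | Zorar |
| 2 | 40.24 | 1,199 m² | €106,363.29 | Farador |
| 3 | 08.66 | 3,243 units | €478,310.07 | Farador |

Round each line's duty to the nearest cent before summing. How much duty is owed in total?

Line 1 (53.29, Zorar, 2,230 kg, €456,770.90):
Base rate for 53.29 is 19.5%.
53.29 has an FTA preferential rate, but origin Zorar is not Farador; base rate stands.
Additional duty on 53.29 from Zorar: +37.7%. Applied ad valorem rate: 19.5% + 37.7% = 57.2%.
Duty = €456,770.90 × 57.2% = €261,272.95.
Line 2 (40.24, Farador, 1,199 m², €106,363.29):
Base rate for 40.24 is €7.98/m².
Origin Farador qualifies under the Velania–Farador agreement and 40.24 is covered: preferential rate Free applies instead.
Duty = €106,363.29 × 0% = €0.00.
Line 3 (08.66, Farador, 3,243 units, €478,310.07):
Base rate for 08.66 is 0.5% + €1.13/unit.
Origin Farador qualifies under the Velania–Farador agreement and 08.66 is covered: preferential rate Free applies instead.
Duty = €478,310.07 × 0% = €0.00.
Total = €261,272.95 + €0.00 + €0.00 = €261,272.95.

€261,272.95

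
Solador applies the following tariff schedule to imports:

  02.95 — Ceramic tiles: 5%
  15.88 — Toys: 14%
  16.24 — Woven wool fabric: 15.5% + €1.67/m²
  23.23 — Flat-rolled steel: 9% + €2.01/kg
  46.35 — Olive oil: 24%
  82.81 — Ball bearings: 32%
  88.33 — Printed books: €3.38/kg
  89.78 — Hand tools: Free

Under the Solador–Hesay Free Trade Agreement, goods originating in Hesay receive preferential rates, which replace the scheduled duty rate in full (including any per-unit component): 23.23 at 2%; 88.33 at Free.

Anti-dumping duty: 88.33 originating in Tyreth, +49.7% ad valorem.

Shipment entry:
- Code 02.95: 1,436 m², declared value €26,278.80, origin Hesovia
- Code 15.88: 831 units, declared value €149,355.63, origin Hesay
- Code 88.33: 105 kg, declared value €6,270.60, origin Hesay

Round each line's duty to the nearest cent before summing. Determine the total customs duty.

€22,223.73

Line 1 (02.95, Hesovia, 1,436 m², €26,278.80):
Base rate for 02.95 is 5%.
Duty = €26,278.80 × 5% = €1,313.94.
Line 2 (15.88, Hesay, 831 units, €149,355.63):
Base rate for 15.88 is 14%.
Origin Hesay is the FTA partner but 15.88 is not on the preference list; base rate stands.
Duty = €149,355.63 × 14% = €20,909.79.
Line 3 (88.33, Hesay, 105 kg, €6,270.60):
Base rate for 88.33 is €3.38/kg.
Origin Hesay qualifies under the Solador–Hesay agreement and 88.33 is covered: preferential rate Free applies instead.
The additional-duty order on 88.33 targets Tyreth, not Hesay; it does not apply.
Duty = €6,270.60 × 0% = €0.00.
Total = €1,313.94 + €20,909.79 + €0.00 = €22,223.73.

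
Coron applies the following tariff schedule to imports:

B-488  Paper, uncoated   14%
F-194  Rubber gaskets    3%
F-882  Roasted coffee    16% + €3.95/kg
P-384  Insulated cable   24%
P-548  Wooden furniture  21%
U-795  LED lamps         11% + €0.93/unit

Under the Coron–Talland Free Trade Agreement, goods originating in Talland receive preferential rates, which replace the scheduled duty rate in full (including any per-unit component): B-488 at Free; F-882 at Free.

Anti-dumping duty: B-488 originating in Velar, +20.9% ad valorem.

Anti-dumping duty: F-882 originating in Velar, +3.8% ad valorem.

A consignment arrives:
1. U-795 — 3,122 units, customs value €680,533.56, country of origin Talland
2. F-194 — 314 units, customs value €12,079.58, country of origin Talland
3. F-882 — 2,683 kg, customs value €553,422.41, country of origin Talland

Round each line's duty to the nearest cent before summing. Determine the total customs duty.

Line 1 (U-795, Talland, 3,122 units, €680,533.56):
Base rate for U-795 is 11% + €0.93/unit.
Origin Talland is the FTA partner but U-795 is not on the preference list; base rate stands.
Duty = €680,533.56 × 11% + 3,122 × €0.93 = €77,762.15.
Line 2 (F-194, Talland, 314 units, €12,079.58):
Base rate for F-194 is 3%.
Origin Talland is the FTA partner but F-194 is not on the preference list; base rate stands.
Duty = €12,079.58 × 3% = €362.39.
Line 3 (F-882, Talland, 2,683 kg, €553,422.41):
Base rate for F-882 is 16% + €3.95/kg.
Origin Talland qualifies under the Coron–Talland agreement and F-882 is covered: preferential rate Free applies instead.
The additional-duty order on F-882 targets Velar, not Talland; it does not apply.
Duty = €553,422.41 × 0% = €0.00.
Total = €77,762.15 + €362.39 + €0.00 = €78,124.54.

€78,124.54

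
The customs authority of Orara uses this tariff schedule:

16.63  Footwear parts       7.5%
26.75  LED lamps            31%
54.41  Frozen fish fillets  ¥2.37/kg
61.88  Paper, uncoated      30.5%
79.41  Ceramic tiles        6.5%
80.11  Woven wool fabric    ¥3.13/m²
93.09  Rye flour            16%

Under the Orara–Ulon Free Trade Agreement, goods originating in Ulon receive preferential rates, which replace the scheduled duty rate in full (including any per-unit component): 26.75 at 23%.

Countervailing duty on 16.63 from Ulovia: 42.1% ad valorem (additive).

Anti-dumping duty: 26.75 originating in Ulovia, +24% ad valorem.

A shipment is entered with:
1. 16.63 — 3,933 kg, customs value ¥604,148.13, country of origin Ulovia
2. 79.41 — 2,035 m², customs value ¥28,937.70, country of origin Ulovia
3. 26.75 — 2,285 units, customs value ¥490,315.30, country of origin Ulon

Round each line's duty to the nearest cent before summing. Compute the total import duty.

¥414,310.94

Line 1 (16.63, Ulovia, 3,933 kg, ¥604,148.13):
Base rate for 16.63 is 7.5%.
Additional duty on 16.63 from Ulovia: +42.1%. Applied ad valorem rate: 7.5% + 42.1% = 49.6%.
Duty = ¥604,148.13 × 49.6% = ¥299,657.47.
Line 2 (79.41, Ulovia, 2,035 m², ¥28,937.70):
Base rate for 79.41 is 6.5%.
Duty = ¥28,937.70 × 6.5% = ¥1,880.95.
Line 3 (26.75, Ulon, 2,285 units, ¥490,315.30):
Base rate for 26.75 is 31%.
Origin Ulon qualifies under the Orara–Ulon agreement and 26.75 is covered: preferential rate 23% applies instead.
The additional-duty order on 26.75 targets Ulovia, not Ulon; it does not apply.
Duty = ¥490,315.30 × 23% = ¥112,772.52.
Total = ¥299,657.47 + ¥1,880.95 + ¥112,772.52 = ¥414,310.94.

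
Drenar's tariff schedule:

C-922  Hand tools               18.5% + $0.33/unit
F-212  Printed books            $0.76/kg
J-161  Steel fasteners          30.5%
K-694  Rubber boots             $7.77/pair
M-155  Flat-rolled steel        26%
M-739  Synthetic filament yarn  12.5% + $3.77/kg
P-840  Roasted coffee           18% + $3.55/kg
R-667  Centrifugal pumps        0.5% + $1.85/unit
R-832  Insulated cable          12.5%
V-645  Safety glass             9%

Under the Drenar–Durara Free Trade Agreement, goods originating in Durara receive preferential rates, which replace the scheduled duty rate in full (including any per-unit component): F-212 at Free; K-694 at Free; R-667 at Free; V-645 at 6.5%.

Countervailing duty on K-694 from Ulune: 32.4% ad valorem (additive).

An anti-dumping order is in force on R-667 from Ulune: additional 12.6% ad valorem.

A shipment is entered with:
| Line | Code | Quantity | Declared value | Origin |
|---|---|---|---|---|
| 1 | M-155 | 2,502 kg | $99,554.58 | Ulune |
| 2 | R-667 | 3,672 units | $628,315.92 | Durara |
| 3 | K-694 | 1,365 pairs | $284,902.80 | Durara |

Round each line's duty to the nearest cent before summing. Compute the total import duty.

$25,884.19

Line 1 (M-155, Ulune, 2,502 kg, $99,554.58):
Base rate for M-155 is 26%.
Duty = $99,554.58 × 26% = $25,884.19.
Line 2 (R-667, Durara, 3,672 units, $628,315.92):
Base rate for R-667 is 0.5% + $1.85/unit.
Origin Durara qualifies under the Drenar–Durara agreement and R-667 is covered: preferential rate Free applies instead.
The additional-duty order on R-667 targets Ulune, not Durara; it does not apply.
Duty = $628,315.92 × 0% = $0.00.
Line 3 (K-694, Durara, 1,365 pairs, $284,902.80):
Base rate for K-694 is $7.77/pair.
Origin Durara qualifies under the Drenar–Durara agreement and K-694 is covered: preferential rate Free applies instead.
The additional-duty order on K-694 targets Ulune, not Durara; it does not apply.
Duty = $284,902.80 × 0% = $0.00.
Total = $25,884.19 + $0.00 + $0.00 = $25,884.19.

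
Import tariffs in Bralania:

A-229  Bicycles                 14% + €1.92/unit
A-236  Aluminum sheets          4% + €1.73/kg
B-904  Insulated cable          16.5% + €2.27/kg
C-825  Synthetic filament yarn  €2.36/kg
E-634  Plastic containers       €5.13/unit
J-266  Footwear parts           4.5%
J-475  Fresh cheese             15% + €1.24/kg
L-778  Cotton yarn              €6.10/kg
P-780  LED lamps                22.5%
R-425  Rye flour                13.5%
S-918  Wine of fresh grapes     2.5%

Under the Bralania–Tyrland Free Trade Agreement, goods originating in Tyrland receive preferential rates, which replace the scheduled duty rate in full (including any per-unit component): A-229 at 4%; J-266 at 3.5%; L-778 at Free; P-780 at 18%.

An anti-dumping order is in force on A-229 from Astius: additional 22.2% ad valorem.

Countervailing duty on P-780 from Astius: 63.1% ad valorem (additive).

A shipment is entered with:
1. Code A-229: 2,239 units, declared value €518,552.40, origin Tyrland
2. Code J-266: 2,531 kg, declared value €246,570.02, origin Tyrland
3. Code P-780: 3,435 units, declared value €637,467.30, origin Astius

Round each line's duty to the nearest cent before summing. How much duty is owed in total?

€575,044.06

Line 1 (A-229, Tyrland, 2,239 units, €518,552.40):
Base rate for A-229 is 14% + €1.92/unit.
Origin Tyrland qualifies under the Bralania–Tyrland agreement and A-229 is covered: preferential rate 4% applies instead.
The additional-duty order on A-229 targets Astius, not Tyrland; it does not apply.
Duty = €518,552.40 × 4% = €20,742.10.
Line 2 (J-266, Tyrland, 2,531 kg, €246,570.02):
Base rate for J-266 is 4.5%.
Origin Tyrland qualifies under the Bralania–Tyrland agreement and J-266 is covered: preferential rate 3.5% applies instead.
Duty = €246,570.02 × 3.5% = €8,629.95.
Line 3 (P-780, Astius, 3,435 units, €637,467.30):
Base rate for P-780 is 22.5%.
P-780 has an FTA preferential rate, but origin Astius is not Tyrland; base rate stands.
Additional duty on P-780 from Astius: +63.1%. Applied ad valorem rate: 22.5% + 63.1% = 85.6%.
Duty = €637,467.30 × 85.6% = €545,672.01.
Total = €20,742.10 + €8,629.95 + €545,672.01 = €575,044.06.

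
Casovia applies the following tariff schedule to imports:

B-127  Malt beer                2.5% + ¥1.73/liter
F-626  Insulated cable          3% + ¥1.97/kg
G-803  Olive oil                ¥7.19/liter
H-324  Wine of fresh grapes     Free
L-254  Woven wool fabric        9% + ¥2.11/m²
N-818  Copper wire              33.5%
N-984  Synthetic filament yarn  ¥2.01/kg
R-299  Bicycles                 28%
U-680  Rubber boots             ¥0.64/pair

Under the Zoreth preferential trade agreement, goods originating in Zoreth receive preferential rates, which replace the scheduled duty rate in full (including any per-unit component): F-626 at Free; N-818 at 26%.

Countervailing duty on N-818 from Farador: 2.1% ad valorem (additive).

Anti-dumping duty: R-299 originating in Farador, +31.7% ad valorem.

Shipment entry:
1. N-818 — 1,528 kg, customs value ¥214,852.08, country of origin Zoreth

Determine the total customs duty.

Line 1 (N-818, Zoreth, 1,528 kg, ¥214,852.08):
Base rate for N-818 is 33.5%.
Origin Zoreth qualifies under the Casovia–Zoreth agreement and N-818 is covered: preferential rate 26% applies instead.
The additional-duty order on N-818 targets Farador, not Zoreth; it does not apply.
Duty = ¥214,852.08 × 26% = ¥55,861.54.

¥55,861.54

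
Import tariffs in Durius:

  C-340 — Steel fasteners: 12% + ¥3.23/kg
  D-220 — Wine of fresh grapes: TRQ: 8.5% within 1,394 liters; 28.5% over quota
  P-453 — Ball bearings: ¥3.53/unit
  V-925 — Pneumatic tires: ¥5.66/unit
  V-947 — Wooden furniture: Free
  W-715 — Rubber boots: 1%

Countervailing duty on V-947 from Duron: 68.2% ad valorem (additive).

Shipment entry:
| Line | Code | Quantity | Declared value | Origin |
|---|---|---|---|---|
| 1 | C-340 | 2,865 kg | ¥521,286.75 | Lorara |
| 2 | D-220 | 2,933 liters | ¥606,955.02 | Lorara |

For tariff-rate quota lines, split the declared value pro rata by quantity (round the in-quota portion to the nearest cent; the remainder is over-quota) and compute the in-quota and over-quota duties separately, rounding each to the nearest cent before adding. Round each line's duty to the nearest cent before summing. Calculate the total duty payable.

¥187,095.67

Line 1 (C-340, Lorara, 2,865 kg, ¥521,286.75):
Base rate for C-340 is 12% + ¥3.23/kg.
Duty = ¥521,286.75 × 12% + 2,865 × ¥3.23 = ¥71,808.36.
Line 2 (D-220, Lorara, 2,933 liters, ¥606,955.02):
Code D-220 is under a tariff-rate quota (threshold 1,394 liters). In-quota: 1,394 liters at 8.5%; over-quota: 1,539 liters at 28.5%.
Pro-rata value split: in-quota = ¥606,955.02 × 1,394/2,933 = ¥288,474.36; over-quota = ¥606,955.02 − ¥288,474.36 = ¥318,480.66.
In-quota duty = ¥288,474.36 × 8.5% = ¥24,520.32. Over-quota duty = ¥318,480.66 × 28.5% = ¥90,766.99.
Line duty = ¥24,520.32 + ¥90,766.99 = ¥115,287.31.
Total = ¥71,808.36 + ¥115,287.31 = ¥187,095.67.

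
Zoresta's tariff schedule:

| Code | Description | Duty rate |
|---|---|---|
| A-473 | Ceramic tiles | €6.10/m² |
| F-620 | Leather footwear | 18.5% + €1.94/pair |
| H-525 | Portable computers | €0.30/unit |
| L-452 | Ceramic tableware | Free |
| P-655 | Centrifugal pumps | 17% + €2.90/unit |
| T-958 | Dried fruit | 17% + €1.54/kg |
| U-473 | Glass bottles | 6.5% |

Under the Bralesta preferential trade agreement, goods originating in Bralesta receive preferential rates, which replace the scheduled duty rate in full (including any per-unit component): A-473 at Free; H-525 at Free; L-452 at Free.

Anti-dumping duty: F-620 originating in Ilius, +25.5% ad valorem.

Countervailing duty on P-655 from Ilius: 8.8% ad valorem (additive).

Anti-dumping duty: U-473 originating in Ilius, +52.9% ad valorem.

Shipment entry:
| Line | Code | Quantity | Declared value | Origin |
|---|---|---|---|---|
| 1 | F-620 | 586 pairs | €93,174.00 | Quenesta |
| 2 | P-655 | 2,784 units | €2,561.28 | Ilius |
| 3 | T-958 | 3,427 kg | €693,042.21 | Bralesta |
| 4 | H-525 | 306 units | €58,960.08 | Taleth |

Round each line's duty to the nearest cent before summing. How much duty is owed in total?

€150,295.00

Line 1 (F-620, Quenesta, 586 pairs, €93,174.00):
Base rate for F-620 is 18.5% + €1.94/pair.
The additional-duty order on F-620 targets Ilius, not Quenesta; it does not apply.
Duty = €93,174.00 × 18.5% + 586 × €1.94 = €18,374.03.
Line 2 (P-655, Ilius, 2,784 units, €2,561.28):
Base rate for P-655 is 17% + €2.90/unit.
Additional duty on P-655 from Ilius: +8.8%. Applied ad valorem rate: 17% + 8.8% = 25.8%.
Duty = €2,561.28 × 25.8% + 2,784 × €2.90 = €8,734.41.
Line 3 (T-958, Bralesta, 3,427 kg, €693,042.21):
Base rate for T-958 is 17% + €1.54/kg.
Origin Bralesta is the FTA partner but T-958 is not on the preference list; base rate stands.
Duty = €693,042.21 × 17% + 3,427 × €1.54 = €123,094.76.
Line 4 (H-525, Taleth, 306 units, €58,960.08):
Base rate for H-525 is €0.30/unit.
H-525 has an FTA preferential rate, but origin Taleth is not Bralesta; base rate stands.
Duty = 306 × €0.30 = €91.80.
Total = €18,374.03 + €8,734.41 + €123,094.76 + €91.80 = €150,295.00.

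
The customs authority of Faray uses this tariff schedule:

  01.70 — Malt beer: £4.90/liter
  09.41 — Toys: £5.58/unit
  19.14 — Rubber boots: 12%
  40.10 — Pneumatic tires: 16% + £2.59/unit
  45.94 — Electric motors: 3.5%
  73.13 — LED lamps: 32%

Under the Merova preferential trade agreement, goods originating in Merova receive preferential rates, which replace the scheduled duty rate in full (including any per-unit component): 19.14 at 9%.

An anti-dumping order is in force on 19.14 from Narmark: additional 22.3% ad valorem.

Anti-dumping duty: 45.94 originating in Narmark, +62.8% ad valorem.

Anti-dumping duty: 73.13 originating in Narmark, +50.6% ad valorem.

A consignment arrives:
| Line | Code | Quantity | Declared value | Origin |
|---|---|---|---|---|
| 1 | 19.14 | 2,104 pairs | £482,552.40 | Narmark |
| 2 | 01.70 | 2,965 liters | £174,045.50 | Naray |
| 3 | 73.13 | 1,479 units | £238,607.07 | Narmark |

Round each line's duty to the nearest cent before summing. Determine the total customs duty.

Line 1 (19.14, Narmark, 2,104 pairs, £482,552.40):
Base rate for 19.14 is 12%.
19.14 has an FTA preferential rate, but origin Narmark is not Merova; base rate stands.
Additional duty on 19.14 from Narmark: +22.3%. Applied ad valorem rate: 12% + 22.3% = 34.3%.
Duty = £482,552.40 × 34.3% = £165,515.47.
Line 2 (01.70, Naray, 2,965 liters, £174,045.50):
Base rate for 01.70 is £4.90/liter.
Duty = 2,965 × £4.90 = £14,528.50.
Line 3 (73.13, Narmark, 1,479 units, £238,607.07):
Base rate for 73.13 is 32%.
Additional duty on 73.13 from Narmark: +50.6%. Applied ad valorem rate: 32% + 50.6% = 82.6%.
Duty = £238,607.07 × 82.6% = £197,089.44.
Total = £165,515.47 + £14,528.50 + £197,089.44 = £377,133.41.

£377,133.41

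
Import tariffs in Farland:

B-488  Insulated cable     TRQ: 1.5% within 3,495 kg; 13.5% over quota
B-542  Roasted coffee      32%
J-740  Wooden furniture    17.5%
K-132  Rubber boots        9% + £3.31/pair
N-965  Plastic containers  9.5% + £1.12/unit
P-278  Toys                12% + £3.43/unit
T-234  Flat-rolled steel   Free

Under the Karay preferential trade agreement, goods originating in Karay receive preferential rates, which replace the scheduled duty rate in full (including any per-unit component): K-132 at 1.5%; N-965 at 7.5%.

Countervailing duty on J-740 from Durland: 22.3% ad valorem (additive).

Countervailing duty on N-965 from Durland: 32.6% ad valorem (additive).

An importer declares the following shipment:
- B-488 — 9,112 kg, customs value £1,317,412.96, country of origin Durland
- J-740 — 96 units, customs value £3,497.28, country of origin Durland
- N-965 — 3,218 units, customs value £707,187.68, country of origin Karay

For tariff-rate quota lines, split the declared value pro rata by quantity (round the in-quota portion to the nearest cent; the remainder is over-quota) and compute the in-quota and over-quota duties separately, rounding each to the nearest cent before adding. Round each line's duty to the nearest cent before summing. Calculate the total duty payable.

£171,644.90

Line 1 (B-488, Durland, 9,112 kg, £1,317,412.96):
Code B-488 is under a tariff-rate quota (threshold 3,495 kg). In-quota: 3,495 kg at 1.5%; over-quota: 5,617 kg at 13.5%.
Pro-rata value split: in-quota = £1,317,412.96 × 3,495/9,112 = £505,307.10; over-quota = £1,317,412.96 − £505,307.10 = £812,105.86.
In-quota duty = £505,307.10 × 1.5% = £7,579.61. Over-quota duty = £812,105.86 × 13.5% = £109,634.29.
Line duty = £7,579.61 + £109,634.29 = £117,213.90.
Line 2 (J-740, Durland, 96 units, £3,497.28):
Base rate for J-740 is 17.5%.
Additional duty on J-740 from Durland: +22.3%. Applied ad valorem rate: 17.5% + 22.3% = 39.8%.
Duty = £3,497.28 × 39.8% = £1,391.92.
Line 3 (N-965, Karay, 3,218 units, £707,187.68):
Base rate for N-965 is 9.5% + £1.12/unit.
Origin Karay qualifies under the Farland–Karay agreement and N-965 is covered: preferential rate 7.5% applies instead.
The additional-duty order on N-965 targets Durland, not Karay; it does not apply.
Duty = £707,187.68 × 7.5% = £53,039.08.
Total = £117,213.90 + £1,391.92 + £53,039.08 = £171,644.90.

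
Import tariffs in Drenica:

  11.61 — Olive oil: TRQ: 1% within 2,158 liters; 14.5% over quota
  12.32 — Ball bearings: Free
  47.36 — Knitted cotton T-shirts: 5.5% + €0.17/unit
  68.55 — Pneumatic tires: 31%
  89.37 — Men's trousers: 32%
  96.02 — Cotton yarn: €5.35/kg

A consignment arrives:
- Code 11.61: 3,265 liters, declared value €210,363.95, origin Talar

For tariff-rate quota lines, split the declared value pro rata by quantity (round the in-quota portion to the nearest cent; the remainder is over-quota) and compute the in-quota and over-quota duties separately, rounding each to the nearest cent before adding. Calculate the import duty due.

€11,732.38

Line 1 (11.61, Talar, 3,265 liters, €210,363.95):
Code 11.61 is under a tariff-rate quota (threshold 2,158 liters). In-quota: 2,158 liters at 1%; over-quota: 1,107 liters at 14.5%.
Pro-rata value split: in-quota = €210,363.95 × 2,158/3,265 = €139,039.94; over-quota = €210,363.95 − €139,039.94 = €71,324.01.
In-quota duty = €139,039.94 × 1% = €1,390.40. Over-quota duty = €71,324.01 × 14.5% = €10,341.98.
Line duty = €1,390.40 + €10,341.98 = €11,732.38.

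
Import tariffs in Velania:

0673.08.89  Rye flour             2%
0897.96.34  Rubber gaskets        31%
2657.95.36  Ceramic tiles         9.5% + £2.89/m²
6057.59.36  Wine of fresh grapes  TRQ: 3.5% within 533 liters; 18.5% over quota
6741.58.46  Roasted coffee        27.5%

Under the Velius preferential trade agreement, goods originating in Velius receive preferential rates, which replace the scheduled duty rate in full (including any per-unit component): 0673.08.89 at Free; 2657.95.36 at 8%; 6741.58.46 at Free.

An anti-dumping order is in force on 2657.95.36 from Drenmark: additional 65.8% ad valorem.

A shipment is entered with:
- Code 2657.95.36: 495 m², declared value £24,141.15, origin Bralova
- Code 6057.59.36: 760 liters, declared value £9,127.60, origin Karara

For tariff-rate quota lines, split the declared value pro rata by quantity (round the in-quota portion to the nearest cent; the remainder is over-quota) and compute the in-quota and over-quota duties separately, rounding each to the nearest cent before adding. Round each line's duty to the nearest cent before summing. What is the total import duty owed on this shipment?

Line 1 (2657.95.36, Bralova, 495 m², £24,141.15):
Base rate for 2657.95.36 is 9.5% + £2.89/m².
2657.95.36 has an FTA preferential rate, but origin Bralova is not Velius; base rate stands.
The additional-duty order on 2657.95.36 targets Drenmark, not Bralova; it does not apply.
Duty = £24,141.15 × 9.5% + 495 × £2.89 = £3,723.96.
Line 2 (6057.59.36, Karara, 760 liters, £9,127.60):
Code 6057.59.36 is under a tariff-rate quota (threshold 533 liters). In-quota: 533 liters at 3.5%; over-quota: 227 liters at 18.5%.
Pro-rata value split: in-quota = £9,127.60 × 533/760 = £6,401.33; over-quota = £9,127.60 − £6,401.33 = £2,726.27.
In-quota duty = £6,401.33 × 3.5% = £224.05. Over-quota duty = £2,726.27 × 18.5% = £504.36.
Line duty = £224.05 + £504.36 = £728.41.
Total = £3,723.96 + £728.41 = £4,452.37.

£4,452.37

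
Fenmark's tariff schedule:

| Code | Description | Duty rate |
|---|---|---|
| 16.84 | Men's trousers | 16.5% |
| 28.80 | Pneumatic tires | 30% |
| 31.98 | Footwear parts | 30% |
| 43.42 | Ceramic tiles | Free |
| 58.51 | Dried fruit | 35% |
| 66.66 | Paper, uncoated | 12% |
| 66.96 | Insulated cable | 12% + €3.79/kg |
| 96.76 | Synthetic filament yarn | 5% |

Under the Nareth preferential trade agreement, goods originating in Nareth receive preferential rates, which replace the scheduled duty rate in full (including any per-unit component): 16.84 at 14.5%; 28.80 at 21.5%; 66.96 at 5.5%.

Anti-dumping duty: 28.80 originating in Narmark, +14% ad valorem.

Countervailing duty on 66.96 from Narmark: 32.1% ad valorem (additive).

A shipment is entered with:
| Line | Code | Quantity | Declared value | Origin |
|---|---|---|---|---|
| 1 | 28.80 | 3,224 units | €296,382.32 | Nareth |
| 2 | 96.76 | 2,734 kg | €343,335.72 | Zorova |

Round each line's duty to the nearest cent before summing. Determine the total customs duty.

€80,888.99

Line 1 (28.80, Nareth, 3,224 units, €296,382.32):
Base rate for 28.80 is 30%.
Origin Nareth qualifies under the Fenmark–Nareth agreement and 28.80 is covered: preferential rate 21.5% applies instead.
The additional-duty order on 28.80 targets Narmark, not Nareth; it does not apply.
Duty = €296,382.32 × 21.5% = €63,722.20.
Line 2 (96.76, Zorova, 2,734 kg, €343,335.72):
Base rate for 96.76 is 5%.
Duty = €343,335.72 × 5% = €17,166.79.
Total = €63,722.20 + €17,166.79 = €80,888.99.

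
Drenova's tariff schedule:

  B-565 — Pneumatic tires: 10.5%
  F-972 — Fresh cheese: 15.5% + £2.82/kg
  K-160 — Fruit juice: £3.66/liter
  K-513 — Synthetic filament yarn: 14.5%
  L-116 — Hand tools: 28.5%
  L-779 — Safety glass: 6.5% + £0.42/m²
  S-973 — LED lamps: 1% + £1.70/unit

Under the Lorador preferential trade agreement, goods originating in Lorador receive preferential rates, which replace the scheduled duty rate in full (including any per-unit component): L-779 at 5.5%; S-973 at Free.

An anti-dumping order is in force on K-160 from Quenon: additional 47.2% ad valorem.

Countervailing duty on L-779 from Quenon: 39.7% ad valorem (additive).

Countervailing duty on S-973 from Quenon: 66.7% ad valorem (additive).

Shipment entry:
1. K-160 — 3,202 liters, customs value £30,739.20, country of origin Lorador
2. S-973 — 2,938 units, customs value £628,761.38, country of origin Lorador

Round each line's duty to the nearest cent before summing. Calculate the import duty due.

Line 1 (K-160, Lorador, 3,202 liters, £30,739.20):
Base rate for K-160 is £3.66/liter.
Origin Lorador is the FTA partner but K-160 is not on the preference list; base rate stands.
The additional-duty order on K-160 targets Quenon, not Lorador; it does not apply.
Duty = 3,202 × £3.66 = £11,719.32.
Line 2 (S-973, Lorador, 2,938 units, £628,761.38):
Base rate for S-973 is 1% + £1.70/unit.
Origin Lorador qualifies under the Drenova–Lorador agreement and S-973 is covered: preferential rate Free applies instead.
The additional-duty order on S-973 targets Quenon, not Lorador; it does not apply.
Duty = £628,761.38 × 0% = £0.00.
Total = £11,719.32 + £0.00 = £11,719.32.

£11,719.32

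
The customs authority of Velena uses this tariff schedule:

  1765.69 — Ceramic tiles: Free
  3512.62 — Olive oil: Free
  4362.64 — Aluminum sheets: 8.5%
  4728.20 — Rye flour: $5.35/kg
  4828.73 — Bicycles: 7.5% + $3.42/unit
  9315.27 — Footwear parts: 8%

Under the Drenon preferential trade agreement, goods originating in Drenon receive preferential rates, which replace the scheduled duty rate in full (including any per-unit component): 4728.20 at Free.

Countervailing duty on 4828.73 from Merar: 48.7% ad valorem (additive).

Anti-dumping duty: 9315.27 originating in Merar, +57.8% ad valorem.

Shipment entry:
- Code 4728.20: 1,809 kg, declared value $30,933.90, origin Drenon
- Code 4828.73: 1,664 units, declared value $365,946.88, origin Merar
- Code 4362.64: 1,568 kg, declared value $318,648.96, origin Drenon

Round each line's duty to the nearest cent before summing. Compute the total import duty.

$238,438.19

Line 1 (4728.20, Drenon, 1,809 kg, $30,933.90):
Base rate for 4728.20 is $5.35/kg.
Origin Drenon qualifies under the Velena–Drenon agreement and 4728.20 is covered: preferential rate Free applies instead.
Duty = $30,933.90 × 0% = $0.00.
Line 2 (4828.73, Merar, 1,664 units, $365,946.88):
Base rate for 4828.73 is 7.5% + $3.42/unit.
Additional duty on 4828.73 from Merar: +48.7%. Applied ad valorem rate: 7.5% + 48.7% = 56.2%.
Duty = $365,946.88 × 56.2% + 1,664 × $3.42 = $211,353.03.
Line 3 (4362.64, Drenon, 1,568 kg, $318,648.96):
Base rate for 4362.64 is 8.5%.
Origin Drenon is the FTA partner but 4362.64 is not on the preference list; base rate stands.
Duty = $318,648.96 × 8.5% = $27,085.16.
Total = $0.00 + $211,353.03 + $27,085.16 = $238,438.19.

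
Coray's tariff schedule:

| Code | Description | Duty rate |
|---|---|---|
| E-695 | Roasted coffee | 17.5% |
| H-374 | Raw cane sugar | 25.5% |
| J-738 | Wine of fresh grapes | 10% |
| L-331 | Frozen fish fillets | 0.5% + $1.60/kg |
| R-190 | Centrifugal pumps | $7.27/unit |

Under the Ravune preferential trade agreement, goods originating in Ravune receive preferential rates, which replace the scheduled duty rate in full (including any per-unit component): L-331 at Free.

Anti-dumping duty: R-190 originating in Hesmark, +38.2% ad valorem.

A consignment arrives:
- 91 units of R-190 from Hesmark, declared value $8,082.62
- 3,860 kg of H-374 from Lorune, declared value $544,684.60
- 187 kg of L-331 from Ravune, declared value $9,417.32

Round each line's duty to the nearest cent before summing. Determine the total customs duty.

$142,643.70

Line 1 (R-190, Hesmark, 91 units, $8,082.62):
Base rate for R-190 is $7.27/unit.
Additional duty on R-190 from Hesmark: +38.2% ad valorem. Applied ad valorem rate = 38.2%.
Duty = $8,082.62 × 38.2% + 91 × $7.27 = $3,749.13.
Line 2 (H-374, Lorune, 3,860 kg, $544,684.60):
Base rate for H-374 is 25.5%.
Duty = $544,684.60 × 25.5% = $138,894.57.
Line 3 (L-331, Ravune, 187 kg, $9,417.32):
Base rate for L-331 is 0.5% + $1.60/kg.
Origin Ravune qualifies under the Coray–Ravune agreement and L-331 is covered: preferential rate Free applies instead.
Duty = $9,417.32 × 0% = $0.00.
Total = $3,749.13 + $138,894.57 + $0.00 = $142,643.70.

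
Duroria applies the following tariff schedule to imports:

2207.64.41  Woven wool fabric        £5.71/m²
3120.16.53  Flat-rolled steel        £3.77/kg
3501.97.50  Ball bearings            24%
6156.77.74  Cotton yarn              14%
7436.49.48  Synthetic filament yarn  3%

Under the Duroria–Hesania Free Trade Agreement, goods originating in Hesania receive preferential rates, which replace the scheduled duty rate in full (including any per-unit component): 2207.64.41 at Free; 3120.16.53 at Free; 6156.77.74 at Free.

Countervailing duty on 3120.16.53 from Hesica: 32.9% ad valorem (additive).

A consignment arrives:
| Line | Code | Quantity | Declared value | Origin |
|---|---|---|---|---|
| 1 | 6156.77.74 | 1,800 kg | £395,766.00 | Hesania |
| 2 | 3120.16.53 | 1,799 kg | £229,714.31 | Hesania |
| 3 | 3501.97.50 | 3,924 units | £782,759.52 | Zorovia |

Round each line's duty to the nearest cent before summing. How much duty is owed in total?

Line 1 (6156.77.74, Hesania, 1,800 kg, £395,766.00):
Base rate for 6156.77.74 is 14%.
Origin Hesania qualifies under the Duroria–Hesania agreement and 6156.77.74 is covered: preferential rate Free applies instead.
Duty = £395,766.00 × 0% = £0.00.
Line 2 (3120.16.53, Hesania, 1,799 kg, £229,714.31):
Base rate for 3120.16.53 is £3.77/kg.
Origin Hesania qualifies under the Duroria–Hesania agreement and 3120.16.53 is covered: preferential rate Free applies instead.
The additional-duty order on 3120.16.53 targets Hesica, not Hesania; it does not apply.
Duty = £229,714.31 × 0% = £0.00.
Line 3 (3501.97.50, Zorovia, 3,924 units, £782,759.52):
Base rate for 3501.97.50 is 24%.
Duty = £782,759.52 × 24% = £187,862.28.
Total = £0.00 + £0.00 + £187,862.28 = £187,862.28.

£187,862.28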